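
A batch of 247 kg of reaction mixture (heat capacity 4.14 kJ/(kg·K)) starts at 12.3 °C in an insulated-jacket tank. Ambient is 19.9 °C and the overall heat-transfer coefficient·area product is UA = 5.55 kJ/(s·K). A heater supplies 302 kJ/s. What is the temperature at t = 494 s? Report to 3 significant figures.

Lumped-capacitance energy balance: M c_p dT/dt = UA(T_amb − T) + Q̇.
dT/dt = (T_ss − T)/τ with T_ss = T_amb + Q̇/UA = 19.9 + 302/5.55 = 74.314 °C, τ = M c_p/UA = 247·4.14/5.55 = 184.25 s.
Integrating: T(t) = T_ss + (T₀ − T_ss) e^(−t/τ).
T(494) = 74.314 + (-62.014)·0.068484 = 70.067 °C.

70.1 °C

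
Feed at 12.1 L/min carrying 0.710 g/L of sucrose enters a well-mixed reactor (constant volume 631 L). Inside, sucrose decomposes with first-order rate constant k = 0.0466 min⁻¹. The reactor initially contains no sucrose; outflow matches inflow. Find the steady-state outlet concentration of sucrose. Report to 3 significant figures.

0.207 g/L

Species balance: V dC/dt = Q C_in − Q C − k V C.
Steady state (dC/dt = 0): C_ss = Q C_in/(Q + kV) = C_in/(1 + kV/Q).
C_ss = 12.1·0.710/(12.1 + 0.0466·631) = 8.5910/41.505 = 0.20699 g/L.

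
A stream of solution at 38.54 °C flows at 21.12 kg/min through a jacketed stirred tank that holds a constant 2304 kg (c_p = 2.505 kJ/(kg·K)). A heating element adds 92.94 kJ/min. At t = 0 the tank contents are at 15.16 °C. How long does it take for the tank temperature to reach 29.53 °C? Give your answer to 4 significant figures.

Heat balance on the well-mixed liquid: M c_p dT/dt = ṁ c_p (T_in − T) + 92.94.
τ = M/ṁ = 109.091 min; T_ss = T_in + Q̇/(ṁ c_p) = 40.2967 °C.
T(t) = T_ss + (T₀ − T_ss) e^(−t/τ). Set T = 29.53:
e^(−t/τ) = (29.53 − 40.2967)/(15.16 − 40.2967) = 0.428326
t = −109.091 · ln(0.428326) = 92.4949 min.

92.49 min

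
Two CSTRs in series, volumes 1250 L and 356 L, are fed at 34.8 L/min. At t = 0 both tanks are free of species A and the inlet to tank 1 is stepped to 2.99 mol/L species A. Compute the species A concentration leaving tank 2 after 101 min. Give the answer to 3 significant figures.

Species balance on tank i: dCᵢ/dt = (Cᵢ₋₁ − Cᵢ)/τᵢ with τᵢ = Vᵢ/Q.
τ₁ = 1250/34.8 = 35.920 min; τ₂ = 356/34.8 = 10.230 min.
Solving the cascade with C₁(0)=C₂(0)=0 gives C₂(t) = C_in[1 − (τ₁ e^(−t/τ₁) − τ₂ e^(−t/τ₂))/(τ₁ − τ₂)].
At t = 101: e^(−t/τ₁) = 0.060094, e^(−t/τ₂) = 5.1546e-05.
C₂ = 2.99·[1 − (35.920·0.060094 − 10.230·5.1546e-05)/(25.690)] = 2.99·0.91600 = 2.7388 mol/L.

2.74 mol/L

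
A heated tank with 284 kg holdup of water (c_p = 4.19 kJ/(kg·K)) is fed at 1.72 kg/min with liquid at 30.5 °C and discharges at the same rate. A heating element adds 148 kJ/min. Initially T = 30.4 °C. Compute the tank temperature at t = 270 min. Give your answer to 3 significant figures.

M c_p dT/dt = ṁ c_p (T_in − T) + Q̇.
Rearrange: dT/dt = (T_ss − T)/τ with τ = M/ṁ = 165.12 min and T_ss = T_in + Q̇/(ṁ c_p) = 51.036 °C.
This is linear first-order; T(t) = T_ss + (T₀ − T_ss) e^(−t/τ).
T(270) = 51.036 + (-20.636)·e^(−270/165.12) = 51.036 + (-20.636)·0.19491 = 47.014 °C.

47.0 °C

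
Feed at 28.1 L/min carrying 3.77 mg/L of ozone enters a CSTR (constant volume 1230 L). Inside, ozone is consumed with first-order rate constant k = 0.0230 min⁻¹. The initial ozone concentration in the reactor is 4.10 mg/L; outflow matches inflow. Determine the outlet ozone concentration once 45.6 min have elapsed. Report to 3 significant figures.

2.15 mg/L

Accumulation = in − out − consumed: V dC/dt = Q C_in − Q C − k V C.
dC/dt = (Q/V) C_in − (Q/V + k) C; effective rate a = Q/V + k = 0.022846 + 0.0230 = 0.045846 min⁻¹.
C_ss = Q C_in/(Q + kV) = 1.8786 mg/L; C(t) = C_ss + (C₀ − C_ss) e^(−a t).
C(45.6) = 1.8786 + (2.2214)·e^(−0.045846·45.6) = 1.8786 + (2.2214)·0.12362 = 2.1532 mg/L.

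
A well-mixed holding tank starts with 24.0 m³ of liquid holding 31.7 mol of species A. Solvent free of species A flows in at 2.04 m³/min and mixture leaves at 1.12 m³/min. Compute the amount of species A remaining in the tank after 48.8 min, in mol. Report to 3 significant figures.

8.78 mol

Let m(t) be the amount of species A. Volume: V(t) = V₀ + (Q_in − Q_out) t = 24.0 + 0.92000 t; V(48.8) = 68.896 m³.
Solute balance: dm/dt = 0 − Q_out C = −Q_out m/V(t).
Separate: dm/m = −Q_out dt/V(t) ⇒ ln(m/m₀) = −(Q_out/(Q_in−Q_out)) ln(V/V₀).
m = m₀ (V₀/V)^(Q_out/(Q_in−Q_out)) = 31.7 × (24.0/68.896)^(1.2174) = 8.7804 mol.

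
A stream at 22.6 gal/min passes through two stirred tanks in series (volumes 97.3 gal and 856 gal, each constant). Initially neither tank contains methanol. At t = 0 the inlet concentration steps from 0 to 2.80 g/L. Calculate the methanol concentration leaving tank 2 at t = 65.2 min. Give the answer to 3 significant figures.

2.24 g/L

Each tank obeys Vᵢ dCᵢ/dt = Q(Cᵢ₋₁ − Cᵢ), so τᵢ = Vᵢ/Q.
τ₁ = 97.3/22.6 = 4.3053 min; τ₂ = 856/22.6 = 37.876 min.
Tank 1: C₁ = C_in(1 − e^(−t/τ₁)). Tank 2 (τ₁ ≠ τ₂): C₂ = C_in[1 − (τ₁ e^(−t/τ₁) − τ₂ e^(−t/τ₂))/(τ₁ − τ₂)].
At t = 65.2: e^(−t/τ₁) = 2.6485e-07, e^(−t/τ₂) = 0.17882.
C₂ = 2.80·[1 − (4.3053·2.6485e-07 − 37.876·0.17882)/(-33.571)] = 2.80·0.79825 = 2.2351 g/L.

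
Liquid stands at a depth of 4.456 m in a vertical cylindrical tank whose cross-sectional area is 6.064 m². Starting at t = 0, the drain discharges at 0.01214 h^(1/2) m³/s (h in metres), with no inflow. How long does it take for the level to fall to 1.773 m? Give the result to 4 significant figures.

A dh/dt = −Q_out = −0.01214 √h.
Separate and integrate: 2(√h − √h₀) = −(0.01214/A) t.
t = 2A(√h₀ − √h)/0.01214 = 2·6.064·(√4.456 − √1.773)/0.01214
  = 12.1280 × (2.11092 − 1.33154) / 0.01214 = 778.613 s.

778.6 s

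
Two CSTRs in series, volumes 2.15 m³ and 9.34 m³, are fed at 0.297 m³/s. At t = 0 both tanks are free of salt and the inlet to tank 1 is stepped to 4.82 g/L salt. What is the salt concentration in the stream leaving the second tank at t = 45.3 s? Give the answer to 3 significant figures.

Each tank obeys Vᵢ dCᵢ/dt = Q(Cᵢ₋₁ − Cᵢ), so τᵢ = Vᵢ/Q.
τ₁ = 2.15/0.297 = 7.2391 s; τ₂ = 9.34/0.297 = 31.448 s.
Tank 1: C₁ = C_in(1 − e^(−t/τ₁)). Tank 2 (τ₁ ≠ τ₂): C₂ = C_in[1 − (τ₁ e^(−t/τ₁) − τ₂ e^(−t/τ₂))/(τ₁ − τ₂)].
At t = 45.3: e^(−t/τ₁) = 0.0019156, e^(−t/τ₂) = 0.23681.
C₂ = 4.82·[1 − (7.2391·0.0019156 − 31.448·0.23681)/(-24.209)] = 4.82·0.69295 = 3.3400 g/L.

3.34 g/L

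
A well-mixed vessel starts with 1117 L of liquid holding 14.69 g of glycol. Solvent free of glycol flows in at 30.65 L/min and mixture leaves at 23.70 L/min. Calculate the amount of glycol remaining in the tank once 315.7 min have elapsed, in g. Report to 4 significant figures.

Let m(t) be the amount of glycol. Volume: V(t) = V₀ + (Q_in − Q_out) t = 1117 + 6.95000 t; V(315.7) = 3311.11 L.
Solute balance: dm/dt = 0 − Q_out C = −Q_out m/V(t).
dm/m = −Q_out dt/(V₀ + 6.95000 t); integrating gives ln(m/m₀) = −(Q_out/(Q_in−Q_out)) ln(V/V₀).
m = m₀ (V₀/V)^(Q_out/(Q_in−Q_out)) = 14.69 × (1117/3311.11)^(3.41007) = 0.361191 g.

0.3612 g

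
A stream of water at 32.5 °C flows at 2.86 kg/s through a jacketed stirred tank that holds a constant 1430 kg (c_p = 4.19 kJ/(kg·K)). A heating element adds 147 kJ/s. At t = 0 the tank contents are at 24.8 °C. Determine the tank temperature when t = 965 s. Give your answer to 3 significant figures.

41.9 °C

M c_p dT/dt = ṁ c_p (T_in − T) + Q̇.
τ = M/ṁ = 500.00 s; T_ss = T_in + Q̇/(ṁ c_p) = 32.5 + 147/(2.86·4.19) = 44.767 °C.
This is linear first-order; T(t) = T_ss + (T₀ − T_ss) e^(−t/τ).
T(965) = 44.767 + (-19.967)·e^(−965/500.00) = 44.767 + (-19.967)·0.14515 = 41.869 °C.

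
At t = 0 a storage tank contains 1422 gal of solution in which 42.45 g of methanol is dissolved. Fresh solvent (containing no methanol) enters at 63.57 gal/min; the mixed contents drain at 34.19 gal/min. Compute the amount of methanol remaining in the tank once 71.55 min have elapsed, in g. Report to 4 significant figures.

Total volume: dV/dt = Q_in − Q_out = 29.3800 gal/min, so V(t) = 1422 + 29.3800 t and V(71.55) = 3524.14 gal.
Solute balance: dm/dt = 0 − Q_out C = −Q_out m/V(t).
Separate: dm/m = −Q_out dt/V(t) ⇒ ln(m/m₀) = −(Q_out/(Q_in−Q_out)) ln(V/V₀).
m = m₀ (V₀/V)^(Q_out/(Q_in−Q_out)) = 42.45 × (1422/3524.14)^(1.16372) = 14.7637 g.

14.76 g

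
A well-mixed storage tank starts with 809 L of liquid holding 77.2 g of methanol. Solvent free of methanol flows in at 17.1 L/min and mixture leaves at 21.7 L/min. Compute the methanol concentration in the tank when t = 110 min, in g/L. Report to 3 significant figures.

0.00248 g/L

Total volume: dV/dt = Q_in − Q_out = -4.6000 L/min, so V(t) = 809 − 4.6000 t and V(110) = 303.00 L.
No methanol enters, so dm/dt = −Q_out · (m/V).
dm/m = −Q_out dt/(V₀ − 4.6000 t); integrating gives ln(m/m₀) = −(Q_out/(Q_in−Q_out)) ln(V/V₀).
m = m₀ (V₀/V)^(Q_out/(Q_in−Q_out)) = 77.2 × (809/303.00)^(-4.7174) = 0.75097 g.
C = m/V = 0.75097/303.00 = 0.0024784 g/L.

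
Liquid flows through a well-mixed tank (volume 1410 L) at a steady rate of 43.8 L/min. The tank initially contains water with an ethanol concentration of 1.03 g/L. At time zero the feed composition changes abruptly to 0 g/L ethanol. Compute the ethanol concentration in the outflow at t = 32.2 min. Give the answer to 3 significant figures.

0.379 g/L

Accumulation = in − out for the solute gives V dC/dt = Q(C_in − C).
Time constant τ = V/Q = 1410/43.8 = 32.192 min.
Solution: C(t) = C_in + (C₀ − C_in) e^(−t/τ).
C(32.2) = 0 + (1.03 − 0)·e^(−32.2/32.192) = 0 + (1.0300)·0.36779 = 0.37882 g/L.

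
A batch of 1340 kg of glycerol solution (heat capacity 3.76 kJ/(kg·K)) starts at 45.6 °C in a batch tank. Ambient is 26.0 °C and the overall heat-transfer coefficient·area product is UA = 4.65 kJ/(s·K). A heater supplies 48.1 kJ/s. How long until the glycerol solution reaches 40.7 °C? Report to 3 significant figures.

Energy balance: M c_p dT/dt = −UA(T − T_amb) + Q̇.
τ = M c_p/UA = 1083.5 s; T_ss = T_amb + Q̇/UA = 26.0 + 48.1/4.65 = 36.344 °C.
T(t) = T_ss + (T₀ − T_ss)e^(−t/τ); set T = 40.7:
t = −τ ln[(T − T_ss)/(T₀ − T_ss)] = −1083.5 · ln(0.47061) = 816.68 s.

817 s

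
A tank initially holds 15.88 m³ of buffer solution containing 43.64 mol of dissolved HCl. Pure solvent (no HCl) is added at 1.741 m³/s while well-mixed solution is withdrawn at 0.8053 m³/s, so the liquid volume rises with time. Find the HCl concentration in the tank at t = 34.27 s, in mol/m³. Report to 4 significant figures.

0.3516 mol/m³

Total volume: dV/dt = Q_in − Q_out = 0.935700 m³/s, so V(t) = 15.88 + 0.935700 t and V(34.27) = 47.9464 m³.
No HCl enters, so dm/dt = −Q_out · (m/V).
Separate: dm/m = −Q_out dt/V(t) ⇒ ln(m/m₀) = −(Q_out/(Q_in−Q_out)) ln(V/V₀).
m = m₀ (V₀/V)^(Q_out/(Q_in−Q_out)) = 43.64 × (15.88/47.9464)^(0.860639) = 16.8601 mol.
C = m/V = 16.8601/47.9464 = 0.351644 mol/m³.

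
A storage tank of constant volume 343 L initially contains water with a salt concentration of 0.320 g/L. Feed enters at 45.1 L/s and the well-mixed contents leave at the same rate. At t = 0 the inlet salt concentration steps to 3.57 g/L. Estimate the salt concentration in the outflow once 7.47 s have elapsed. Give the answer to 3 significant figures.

Species balance on the tank: V dC/dt = Q(C_in − C).
Time constant τ = V/Q = 343/45.1 = 7.6053 s.
This is linear first-order; C(t) = C_in + (C₀ − C_in) e^(−t/τ).
C(7.47) = 3.57 + (0.320 − 3.57)·e^(−7.47/7.6053) = 3.57 + (-3.2500)·0.37448 = 2.3529 g/L.

2.35 g/L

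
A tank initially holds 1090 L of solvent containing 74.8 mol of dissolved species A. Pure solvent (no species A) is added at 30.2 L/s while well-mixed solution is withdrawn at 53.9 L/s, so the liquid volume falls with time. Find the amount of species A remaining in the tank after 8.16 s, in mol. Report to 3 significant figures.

48.0 mol

Total volume: dV/dt = Q_in − Q_out = -23.700 L/s, so V(t) = 1090 − 23.700 t and V(8.16) = 896.61 L.
Solute balance: dm/dt = 0 − Q_out C = −Q_out m/V(t).
Separate: dm/m = −Q_out dt/V(t) ⇒ ln(m/m₀) = −(Q_out/(Q_in−Q_out)) ln(V/V₀).
m = m₀ (V₀/V)^(Q_out/(Q_in−Q_out)) = 74.8 × (1090/896.61)^(-2.2743) = 47.972 mol.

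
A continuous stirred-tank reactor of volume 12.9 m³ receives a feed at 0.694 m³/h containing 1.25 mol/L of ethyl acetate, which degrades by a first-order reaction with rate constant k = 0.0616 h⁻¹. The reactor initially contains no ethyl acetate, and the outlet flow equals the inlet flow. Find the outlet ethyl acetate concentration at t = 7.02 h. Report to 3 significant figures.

0.324 mol/L

Accumulation = in − out − consumed: V dC/dt = Q C_in − Q C − k V C.
dC/dt = (Q/V) C_in − (Q/V + k) C; effective rate a = Q/V + k = 0.053798 + 0.0616 = 0.11540 h⁻¹.
C_ss = Q C_in/(Q + kV) = 0.58275 mol/L; C(t) = C_ss + (C₀ − C_ss) e^(−a t).
C(7.02) = 0.58275 + (-0.58275)·e^(−0.11540·7.02) = 0.58275 + (-0.58275)·0.44481 = 0.32353 mol/L.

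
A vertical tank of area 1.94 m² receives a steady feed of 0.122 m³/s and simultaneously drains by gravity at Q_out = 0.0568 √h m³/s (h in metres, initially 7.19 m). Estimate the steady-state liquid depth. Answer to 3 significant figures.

Accumulation of liquid (constant cross-section A): A dh/dt = Q_in − 0.0568 √h. At steady state dh/dt = 0:
Q_in = 0.0568 √h_ss ⇒ √h_ss = 0.122/0.0568 = 2.1479.
h_ss = 2.1479² = 4.6134 m. (Since h₀ = 7.19 m > h_ss, the level will fall toward this value.)

4.61 m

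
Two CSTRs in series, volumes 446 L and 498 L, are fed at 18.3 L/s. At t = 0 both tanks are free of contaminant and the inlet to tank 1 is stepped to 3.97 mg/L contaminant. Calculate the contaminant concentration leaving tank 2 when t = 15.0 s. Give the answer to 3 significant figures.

0.461 mg/L

Species balance on tank i: dCᵢ/dt = (Cᵢ₋₁ − Cᵢ)/τᵢ with τᵢ = Vᵢ/Q.
τ₁ = 446/18.3 = 24.372 s; τ₂ = 498/18.3 = 27.213 s.
Tank 1: C₁ = C_in(1 − e^(−t/τ₁)). Tank 2 (τ₁ ≠ τ₂): C₂ = C_in[1 − (τ₁ e^(−t/τ₁) − τ₂ e^(−t/τ₂))/(τ₁ − τ₂)].
At t = 15.0: e^(−t/τ₁) = 0.54039, e^(−t/τ₂) = 0.57626.
C₂ = 3.97·[1 − (24.372·0.54039 − 27.213·0.57626)/(-2.8415)] = 3.97·0.11610 = 0.46092 mg/L.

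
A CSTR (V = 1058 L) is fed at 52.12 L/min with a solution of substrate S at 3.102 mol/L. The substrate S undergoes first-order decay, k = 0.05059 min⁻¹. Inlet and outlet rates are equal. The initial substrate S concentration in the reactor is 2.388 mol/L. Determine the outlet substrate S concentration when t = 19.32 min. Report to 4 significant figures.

1.655 mol/L

V dC/dt = Q(C_in − C) − k V C.
This is linear with rate a = Q/V + k = 0.0998528 min⁻¹.
C_ss = Q C_in/(Q + kV) = 1.53038 mol/L; C(t) = C_ss + (C₀ − C_ss) e^(−a t).
C(19.32) = 1.53038 + (0.857616)·e^(−0.0998528·19.32) = 1.53038 + (0.857616)·0.145271 = 1.65497 mol/L.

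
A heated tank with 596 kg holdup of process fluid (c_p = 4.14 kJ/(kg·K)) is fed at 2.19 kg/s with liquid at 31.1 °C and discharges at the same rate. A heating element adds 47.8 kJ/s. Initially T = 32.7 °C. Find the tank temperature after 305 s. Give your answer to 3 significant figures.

M c_p dT/dt = ṁ c_p (T_in − T) + Q̇.
τ = M/ṁ = 272.15 s; T_ss = T_in + Q̇/(ṁ c_p) = 31.1 + 47.8/(2.19·4.14) = 36.372 °C.
Integrating: T(t) = T_ss + (T₀ − T_ss) e^(−t/τ).
T(305) = 36.372 + (-3.6721)·e^(−305/272.15) = 36.372 + (-3.6721)·0.32604 = 35.175 °C.

35.2 °C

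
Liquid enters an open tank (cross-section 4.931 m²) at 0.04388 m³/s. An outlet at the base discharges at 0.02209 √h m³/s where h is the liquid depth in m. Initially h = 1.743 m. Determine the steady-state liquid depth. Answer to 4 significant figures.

3.946 m

Volume balance on the tank: A dh/dt = Q_in − 0.02209 √h. At steady state dh/dt = 0:
Q_in = 0.02209 √h_ss ⇒ √h_ss = 0.04388/0.02209 = 1.98642.
h_ss = 1.98642² = 3.94586 m. (Since h₀ = 1.743 m < h_ss, the level will rise toward this value.)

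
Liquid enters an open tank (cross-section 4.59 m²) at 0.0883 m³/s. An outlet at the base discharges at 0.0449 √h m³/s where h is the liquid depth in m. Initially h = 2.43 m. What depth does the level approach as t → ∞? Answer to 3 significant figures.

3.87 m

Level balance: A dh/dt = 0.0883 − 0.0449 √h. Setting dh/dt = 0:
Q_in = 0.0449 √h_ss ⇒ √h_ss = 0.0883/0.0449 = 1.9666.
h_ss = 1.9666² = 3.8675 m. (Since h₀ = 2.43 m < h_ss, the level will rise toward this value.)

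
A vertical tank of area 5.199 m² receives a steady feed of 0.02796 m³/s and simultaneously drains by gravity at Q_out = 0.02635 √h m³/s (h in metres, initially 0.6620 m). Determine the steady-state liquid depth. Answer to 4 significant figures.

1.126 m

Mass balance (ρ constant): A dh/dt = Q_in − 0.02635 √h. At steady state dh/dt = 0:
Q_in = 0.02635 √h_ss ⇒ √h_ss = 0.02796/0.02635 = 1.06110.
h_ss = 1.06110² = 1.12593 m. (Since h₀ = 0.6620 m < h_ss, the level will rise toward this value.)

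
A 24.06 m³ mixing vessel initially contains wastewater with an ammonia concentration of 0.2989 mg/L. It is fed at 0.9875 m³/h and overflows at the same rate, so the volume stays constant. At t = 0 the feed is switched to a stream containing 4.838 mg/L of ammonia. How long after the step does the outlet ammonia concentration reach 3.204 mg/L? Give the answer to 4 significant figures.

24.89 h

Species balance on the tank: V dC/dt = Q(C_in − C), so τ = V/Q = 24.3646 h.
C(t) = C_in + (C₀ − C_in) e^(−t/τ). Set C = 3.204 and solve for t:
e^(−t/τ) = (C − C_in)/(C₀ − C_in) = (3.204 − 4.838)/(0.2989 − 4.838) = 0.359983
t = −τ ln(…) = 24.3646 × 1.02170 = 24.8932 h.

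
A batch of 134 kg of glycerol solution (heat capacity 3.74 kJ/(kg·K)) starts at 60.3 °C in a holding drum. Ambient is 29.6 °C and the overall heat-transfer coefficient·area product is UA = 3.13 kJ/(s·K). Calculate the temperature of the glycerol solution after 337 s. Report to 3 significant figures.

33.3 °C

M c_p dT/dt = −UA(T − T_amb).
dT/dt = (T_ss − T)/τ with T_ss = T_amb = 29.600 °C, τ = M c_p/UA = 134·3.74/3.13 = 160.12 s.
Integrating: T(t) = T_ss + (T₀ − T_ss) e^(−t/τ).
T(337) = 29.600 + (30.700)·0.12188 = 33.342 °C.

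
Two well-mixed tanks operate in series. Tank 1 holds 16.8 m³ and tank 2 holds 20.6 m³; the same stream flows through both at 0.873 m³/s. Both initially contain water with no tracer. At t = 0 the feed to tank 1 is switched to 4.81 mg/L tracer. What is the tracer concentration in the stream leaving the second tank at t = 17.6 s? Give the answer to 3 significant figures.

Each tank obeys Vᵢ dCᵢ/dt = Q(Cᵢ₋₁ − Cᵢ), so τᵢ = Vᵢ/Q.
τ₁ = 16.8/0.873 = 19.244 s; τ₂ = 20.6/0.873 = 23.597 s.
Solving the cascade with C₁(0)=C₂(0)=0 gives C₂(t) = C_in[1 − (τ₁ e^(−t/τ₁) − τ₂ e^(−t/τ₂))/(τ₁ − τ₂)].
At t = 17.6: e^(−t/τ₁) = 0.40069, e^(−t/τ₂) = 0.47432.
C₂ = 4.81·[1 − (19.244·0.40069 − 23.597·0.47432)/(-4.3528)] = 4.81·0.20013 = 0.96261 mg/L.

0.963 mg/L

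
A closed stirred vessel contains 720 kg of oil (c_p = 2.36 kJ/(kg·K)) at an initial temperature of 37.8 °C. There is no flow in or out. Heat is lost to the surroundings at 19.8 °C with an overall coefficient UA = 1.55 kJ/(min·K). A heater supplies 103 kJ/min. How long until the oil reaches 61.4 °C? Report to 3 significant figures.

732 min

M c_p dT/dt = −UA(T − T_amb) + Q̇.
τ = M c_p/UA = 1096.3 min; T_ss = T_amb + Q̇/UA = 19.8 + 103/1.55 = 86.252 °C.
T(t) = T_ss + (T₀ − T_ss)e^(−t/τ); set T = 61.4:
t = −τ ln[(T − T_ss)/(T₀ − T_ss)] = −1096.3 · ln(0.51292) = 731.91 min.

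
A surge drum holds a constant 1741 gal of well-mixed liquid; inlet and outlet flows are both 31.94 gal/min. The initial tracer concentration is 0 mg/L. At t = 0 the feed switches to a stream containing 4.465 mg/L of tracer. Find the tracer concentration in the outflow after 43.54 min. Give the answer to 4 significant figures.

Species balance on the tank: V dC/dt = Q(C_in − C).
Rewrite as dC/dt + C/τ = C_in/τ, τ = V/Q = 54.5085 min.
Solution: C(t) = C_in + (C₀ − C_in) e^(−t/τ).
C(43.54) = 4.465 + (0 − 4.465)·e^(−43.54/54.5085) = 4.465 + (-4.46500)·0.449880 = 2.45629 mg/L.

2.456 mg/L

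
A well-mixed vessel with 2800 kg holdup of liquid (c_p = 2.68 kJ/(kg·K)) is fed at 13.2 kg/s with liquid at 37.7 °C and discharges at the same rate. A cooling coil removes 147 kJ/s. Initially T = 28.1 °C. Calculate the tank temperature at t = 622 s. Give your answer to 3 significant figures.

M c_p dT/dt = ṁ c_p (T_in − T) − Q̇.
Rearrange: dT/dt = (T_ss − T)/τ with τ = M/ṁ = 212.12 s and T_ss = T_in − Q̇/(ṁ c_p) = 33.545 °C.
Integrating: T(t) = T_ss + (T₀ − T_ss) e^(−t/τ).
T(622) = 33.545 + (-5.4446)·e^(−622/212.12) = 33.545 + (-5.4446)·0.053275 = 33.255 °C.

33.3 °C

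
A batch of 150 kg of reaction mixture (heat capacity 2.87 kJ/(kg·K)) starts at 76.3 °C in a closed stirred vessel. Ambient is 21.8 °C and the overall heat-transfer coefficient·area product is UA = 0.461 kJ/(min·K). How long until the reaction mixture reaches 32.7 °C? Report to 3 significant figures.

1500 min

Lumped-capacitance energy balance: M c_p dT/dt = UA(T_amb − T).
τ = M c_p/UA = 933.84 min; T_ss = T_amb = 21.800 °C.
T(t) = T_ss + (T₀ − T_ss)e^(−t/τ); set T = 32.7:
t = −τ ln[(T − T_ss)/(T₀ − T_ss)] = −933.84 · ln(0.20000) = 1503.0 min.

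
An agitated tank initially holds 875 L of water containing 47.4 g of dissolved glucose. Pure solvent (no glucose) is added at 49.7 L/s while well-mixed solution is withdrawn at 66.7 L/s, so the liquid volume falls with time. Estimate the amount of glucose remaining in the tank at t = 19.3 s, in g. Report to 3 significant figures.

7.50 g

Total volume: dV/dt = Q_in − Q_out = -17.000 L/s, so V(t) = 875 − 17.000 t and V(19.3) = 546.90 L.
Species balance (pure solvent in): dm/dt = −Q_out · m/V(t).
dm/m = −Q_out dt/(V₀ − 17.000 t); integrating gives ln(m/m₀) = −(Q_out/(Q_in−Q_out)) ln(V/V₀).
m = m₀ (V₀/V)^(Q_out/(Q_in−Q_out)) = 47.4 × (875/546.90)^(-3.9235) = 7.4987 g.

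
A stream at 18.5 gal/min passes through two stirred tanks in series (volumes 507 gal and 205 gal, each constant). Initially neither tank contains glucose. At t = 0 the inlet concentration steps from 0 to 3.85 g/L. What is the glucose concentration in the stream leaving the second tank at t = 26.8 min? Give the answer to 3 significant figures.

Time constants: τᵢ = Vᵢ/Q for each well-mixed tank.
τ₁ = 507/18.5 = 27.405 min; τ₂ = 205/18.5 = 11.081 min.
Solving the cascade with C₁(0)=C₂(0)=0 gives C₂(t) = C_in[1 − (τ₁ e^(−t/τ₁) − τ₂ e^(−t/τ₂))/(τ₁ − τ₂)].
At t = 26.8: e^(−t/τ₁) = 0.37610, e^(−t/τ₂) = 0.089052.
C₂ = 3.85·[1 − (27.405·0.37610 − 11.081·0.089052)/(16.324)] = 3.85·0.42906 = 1.6519 g/L.

1.65 g/L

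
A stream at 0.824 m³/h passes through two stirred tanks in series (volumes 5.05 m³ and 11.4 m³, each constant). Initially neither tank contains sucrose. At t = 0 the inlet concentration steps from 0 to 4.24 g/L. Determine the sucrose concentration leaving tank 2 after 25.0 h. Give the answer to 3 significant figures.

3.05 g/L

Time constants: τᵢ = Vᵢ/Q for each well-mixed tank.
τ₁ = 5.05/0.824 = 6.1286 h; τ₂ = 11.4/0.824 = 13.835 h.
Solving the cascade with C₁(0)=C₂(0)=0 gives C₂(t) = C_in[1 − (τ₁ e^(−t/τ₁) − τ₂ e^(−t/τ₂))/(τ₁ − τ₂)].
At t = 25.0: e^(−t/τ₁) = 0.016921, e^(−t/τ₂) = 0.16414.
C₂ = 4.24·[1 − (6.1286·0.016921 − 13.835·0.16414)/(-7.7063)] = 4.24·0.71877 = 3.0476 g/L.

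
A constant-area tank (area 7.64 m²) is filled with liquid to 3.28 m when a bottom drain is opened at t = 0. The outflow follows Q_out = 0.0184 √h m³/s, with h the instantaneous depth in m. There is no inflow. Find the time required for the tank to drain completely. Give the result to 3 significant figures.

Unsteady balance on liquid volume: A dh/dt = −0.0184 √h.
Separate and integrate: 2(√h − √h₀) = −(0.0184/A) t.
Set h = 0: 2√h₀ = (0.0184/A) t_empty ⇒ t_empty = 2A√h₀/0.0184.
t_empty = 2·7.64·√3.28/0.0184 = 15.280·1.8111/0.0184 = 1504.0 s.

1500 s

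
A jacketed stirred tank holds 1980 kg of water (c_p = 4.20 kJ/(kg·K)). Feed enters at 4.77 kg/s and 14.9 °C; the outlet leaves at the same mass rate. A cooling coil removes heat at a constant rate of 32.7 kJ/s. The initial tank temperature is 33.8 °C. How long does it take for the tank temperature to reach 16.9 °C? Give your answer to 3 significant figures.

First-law balance (no shaft work): M c_p dT/dt = ṁ c_p (T_in − T) − 32.7.
τ = M/ṁ = 415.09 s; T_ss = T_in − Q̇/(ṁ c_p) = 13.268 °C.
T(t) = T_ss + (T₀ − T_ss) e^(−t/τ). Set T = 16.9:
e^(−t/τ) = (16.9 − 13.268)/(33.8 − 13.268) = 0.17690
t = −415.09 · ln(0.17690) = 719.01 s.

719 s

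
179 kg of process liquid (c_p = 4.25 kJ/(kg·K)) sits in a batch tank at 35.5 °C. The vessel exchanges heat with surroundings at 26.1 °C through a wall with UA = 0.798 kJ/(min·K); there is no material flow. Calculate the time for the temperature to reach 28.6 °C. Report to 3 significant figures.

Unsteady energy balance on the tank contents: M c_p dT/dt = −UA(T − T_amb).
τ = M c_p/UA = 953.32 min; T_ss = T_amb = 26.100 °C.
T(t) = T_ss + (T₀ − T_ss)e^(−t/τ); set T = 28.6:
t = −τ ln[(T − T_ss)/(T₀ − T_ss)] = −953.32 · ln(0.26596) = 1262.6 min.

1260 min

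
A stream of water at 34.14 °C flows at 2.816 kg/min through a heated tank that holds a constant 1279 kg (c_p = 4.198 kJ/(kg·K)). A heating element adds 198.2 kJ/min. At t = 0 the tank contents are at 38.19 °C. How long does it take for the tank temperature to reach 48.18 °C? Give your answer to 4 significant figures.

699.5 min

Heat balance on the well-mixed liquid: M c_p dT/dt = ṁ c_p (T_in − T) + 198.2.
τ = M/ṁ = 454.190 min; T_ss = T_in + Q̇/(ṁ c_p) = 50.9060 °C.
T(t) = T_ss + (T₀ − T_ss) e^(−t/τ). Set T = 48.18:
e^(−t/τ) = (48.18 − 50.9060)/(38.19 − 50.9060) = 0.214373
t = −454.190 · ln(0.214373) = 699.469 min.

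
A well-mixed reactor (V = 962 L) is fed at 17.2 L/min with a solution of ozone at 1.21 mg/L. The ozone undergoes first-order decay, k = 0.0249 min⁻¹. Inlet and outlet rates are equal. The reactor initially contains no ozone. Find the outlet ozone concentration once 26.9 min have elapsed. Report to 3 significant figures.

0.346 mg/L

Accumulation = in − out − consumed: V dC/dt = Q C_in − Q C − k V C.
dC/dt = (Q/V) C_in − (Q/V + k) C; effective rate a = Q/V + k = 0.017879 + 0.0249 = 0.042779 min⁻¹.
C_ss = Q C_in/(Q + kV) = 0.50571 mg/L; C(t) = C_ss + (C₀ − C_ss) e^(−a t).
C(26.9) = 0.50571 + (-0.50571)·e^(−0.042779·26.9) = 0.50571 + (-0.50571)·0.31639 = 0.34571 mg/L.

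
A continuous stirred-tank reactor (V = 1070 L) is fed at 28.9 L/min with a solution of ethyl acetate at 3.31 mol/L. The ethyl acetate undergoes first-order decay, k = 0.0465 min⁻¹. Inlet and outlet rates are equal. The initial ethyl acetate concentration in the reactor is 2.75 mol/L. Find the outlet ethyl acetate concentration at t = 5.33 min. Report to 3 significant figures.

Species balance: V dC/dt = Q C_in − Q C − k V C.
This is linear with rate a = Q/V + k = 0.073509 min⁻¹.
C_ss = Q C_in/(Q + kV) = 1.2162 mol/L; C(t) = C_ss + (C₀ − C_ss) e^(−a t).
C(5.33) = 1.2162 + (1.5338)·e^(−0.073509·5.33) = 1.2162 + (1.5338)·0.67584 = 2.2528 mol/L.

2.25 mol/L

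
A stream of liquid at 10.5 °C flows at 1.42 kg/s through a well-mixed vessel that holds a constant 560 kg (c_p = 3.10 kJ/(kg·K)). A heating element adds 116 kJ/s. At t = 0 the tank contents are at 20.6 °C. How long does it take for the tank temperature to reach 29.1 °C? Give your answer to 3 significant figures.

292 s

M c_p dT/dt = ṁ c_p (T_in − T) + Q̇.
τ = M/ṁ = 394.37 s; T_ss = T_in + Q̇/(ṁ c_p) = 36.852 °C.
T(t) = T_ss + (T₀ − T_ss) e^(−t/τ). Set T = 29.1:
e^(−t/τ) = (29.1 − 36.852)/(20.6 − 36.852) = 0.47698
t = −394.37 · ln(0.47698) = 291.94 s.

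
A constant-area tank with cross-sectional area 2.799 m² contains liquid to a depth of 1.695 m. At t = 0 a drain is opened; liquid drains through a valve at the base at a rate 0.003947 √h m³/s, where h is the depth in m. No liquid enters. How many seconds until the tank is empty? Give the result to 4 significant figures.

Accumulation of liquid (constant cross-section A): A dh/dt = −0.003947 √h.
∫ h^(−1/2) dh = −(0.003947/A) ∫ dt, giving 2√h = 2√h₀ − (0.003947/A) t.
Tank is empty when √h = 0: t_empty = 2A√h₀/0.003947.
t_empty = 2·2.799·√1.695/0.003947 = 5.59800·1.30192/0.003947 = 1846.51 s.

1847 s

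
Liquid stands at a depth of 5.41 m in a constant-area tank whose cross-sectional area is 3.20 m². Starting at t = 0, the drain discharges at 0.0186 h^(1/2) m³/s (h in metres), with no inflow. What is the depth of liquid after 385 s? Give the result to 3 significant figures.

With no inflow, A dh/dt = −0.0186 √h.
This is separable: 2 d(√h)/dt = −0.0186/A, so √h = √h₀ − (0.0186/(2A)) t.
√h = √5.41 − 0.0186·385/(2·3.20) = 2.3259 − 1.1189 = 1.2070.
h = 1.2070² = 1.4569 m.

1.46 m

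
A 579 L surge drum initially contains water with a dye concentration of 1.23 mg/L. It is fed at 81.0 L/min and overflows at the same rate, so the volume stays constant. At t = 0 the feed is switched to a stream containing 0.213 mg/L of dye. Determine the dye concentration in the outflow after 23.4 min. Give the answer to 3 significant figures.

Mass balance on the solute (V constant): V dC/dt = Q(C_in − C).
So dC/dt = (C_in − C)/τ with τ = V/Q = 579/81.0 = 7.1481 min.
Solution: C(t) = C_in + (C₀ − C_in) e^(−t/τ).
C(23.4) = 0.213 + (1.23 − 0.213)·e^(−23.4/7.1481) = 0.213 + (1.0170)·0.037871 = 0.25151 mg/L.

0.252 mg/L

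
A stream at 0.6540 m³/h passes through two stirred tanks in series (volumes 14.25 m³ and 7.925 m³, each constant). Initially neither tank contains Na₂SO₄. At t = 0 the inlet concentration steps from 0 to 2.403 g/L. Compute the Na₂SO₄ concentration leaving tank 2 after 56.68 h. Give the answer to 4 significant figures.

2.029 g/L

Time constants: τᵢ = Vᵢ/Q for each well-mixed tank.
τ₁ = 14.25/0.6540 = 21.7890 h; τ₂ = 7.925/0.6540 = 12.1177 h.
Solving the cascade with C₁(0)=C₂(0)=0 gives C₂(t) = C_in[1 − (τ₁ e^(−t/τ₁) − τ₂ e^(−t/τ₂))/(τ₁ − τ₂)].
At t = 56.68: e^(−t/τ₁) = 0.0741761, e^(−t/τ₂) = 0.00930279.
C₂ = 2.403·[1 − (21.7890·0.0741761 − 12.1177·0.00930279)/(9.67125)] = 2.403·0.844540 = 2.02943 g/L.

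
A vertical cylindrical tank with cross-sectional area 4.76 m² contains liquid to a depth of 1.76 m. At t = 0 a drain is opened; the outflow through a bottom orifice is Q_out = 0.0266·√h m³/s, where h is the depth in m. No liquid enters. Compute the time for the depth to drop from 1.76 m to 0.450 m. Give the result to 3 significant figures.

Unsteady balance on liquid volume: A dh/dt = −0.0266 √h.
This is separable: 2 d(√h)/dt = −0.0266/A, so √h = √h₀ − (0.0266/(2A)) t.
t = 2A(√h₀ − √h)/0.0266 = 2·4.76·(√1.76 − √0.450)/0.0266
  = 9.5200 × (1.3266 − 0.67082) / 0.0266 = 234.72 s.

235 s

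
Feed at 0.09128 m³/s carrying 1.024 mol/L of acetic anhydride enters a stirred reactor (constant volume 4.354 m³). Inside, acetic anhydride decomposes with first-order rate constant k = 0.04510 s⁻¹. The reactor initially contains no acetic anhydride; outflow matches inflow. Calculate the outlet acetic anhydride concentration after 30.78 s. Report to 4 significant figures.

0.2824 mol/L

Species balance: V dC/dt = Q C_in − Q C − k V C.
This is linear with rate a = Q/V + k = 0.0660646 s⁻¹.
C_ss = Q C_in/(Q + kV) = 0.324951 mol/L; C(t) = C_ss + (C₀ − C_ss) e^(−a t).
C(30.78) = 0.324951 + (-0.324951)·e^(−0.0660646·30.78) = 0.324951 + (-0.324951)·0.130881 = 0.282421 mol/L.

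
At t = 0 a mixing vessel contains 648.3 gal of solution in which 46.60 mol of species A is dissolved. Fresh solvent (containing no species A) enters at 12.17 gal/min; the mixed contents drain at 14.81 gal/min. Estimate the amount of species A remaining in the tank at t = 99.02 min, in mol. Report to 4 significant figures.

Let m(t) be the amount of species A. Volume: V(t) = V₀ + (Q_in − Q_out) t = 648.3 − 2.64000 t; V(99.02) = 386.887 gal.
Species balance (pure solvent in): dm/dt = −Q_out · m/V(t).
dm/m = −Q_out dt/(V₀ − 2.64000 t); integrating gives ln(m/m₀) = −(Q_out/(Q_in−Q_out)) ln(V/V₀).
m = m₀ (V₀/V)^(Q_out/(Q_in−Q_out)) = 46.60 × (648.3/386.887)^(-5.60985) = 2.57457 mol.

2.575 mol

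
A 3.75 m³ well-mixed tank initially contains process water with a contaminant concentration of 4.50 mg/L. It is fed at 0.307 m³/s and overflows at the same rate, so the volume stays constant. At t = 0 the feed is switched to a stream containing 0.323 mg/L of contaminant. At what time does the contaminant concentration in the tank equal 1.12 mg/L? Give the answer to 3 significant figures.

Species balance: V dC/dt = Q(C_in − C) ⇒ τ = V/Q = 12.215 s.
C(t) = C_in + (C₀ − C_in) e^(−t/τ). Set C = 1.12 and solve for t:
e^(−t/τ) = (C − C_in)/(C₀ − C_in) = (1.12 − 0.323)/(4.50 − 0.323) = 0.19081
t = −τ ln(…) = 12.215 × 1.6565 = 20.234 s.

20.2 s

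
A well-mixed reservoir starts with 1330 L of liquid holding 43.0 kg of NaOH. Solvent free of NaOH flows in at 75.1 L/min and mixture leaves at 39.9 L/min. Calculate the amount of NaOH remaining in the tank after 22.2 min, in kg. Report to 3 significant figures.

25.5 kg

Total volume: dV/dt = Q_in − Q_out = 35.200 L/min, so V(t) = 1330 + 35.200 t and V(22.2) = 2111.4 L.
Solute balance: dm/dt = 0 − Q_out C = −Q_out m/V(t).
dm/m = −Q_out dt/(V₀ + 35.200 t); integrating gives ln(m/m₀) = −(Q_out/(Q_in−Q_out)) ln(V/V₀).
m = m₀ (V₀/V)^(Q_out/(Q_in−Q_out)) = 43.0 × (1330/2111.4)^(1.1335) = 25.465 kg.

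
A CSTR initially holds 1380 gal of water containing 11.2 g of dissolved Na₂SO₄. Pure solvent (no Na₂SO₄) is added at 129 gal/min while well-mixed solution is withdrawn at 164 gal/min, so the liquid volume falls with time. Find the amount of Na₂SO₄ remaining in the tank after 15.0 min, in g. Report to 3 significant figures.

1.19 g

Let m(t) be the amount of Na₂SO₄. Volume: V(t) = V₀ + (Q_in − Q_out) t = 1380 − 35.000 t; V(15.0) = 855.00 gal.
Species balance (pure solvent in): dm/dt = −Q_out · m/V(t).
dm/m = −Q_out dt/(V₀ − 35.000 t); integrating gives ln(m/m₀) = −(Q_out/(Q_in−Q_out)) ln(V/V₀).
m = m₀ (V₀/V)^(Q_out/(Q_in−Q_out)) = 11.2 × (1380/855.00)^(-4.6857) = 1.1885 g.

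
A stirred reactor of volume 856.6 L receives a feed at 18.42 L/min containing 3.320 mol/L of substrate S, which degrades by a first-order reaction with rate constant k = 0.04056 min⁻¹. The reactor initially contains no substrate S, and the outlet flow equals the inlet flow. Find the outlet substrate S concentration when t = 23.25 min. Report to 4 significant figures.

0.8786 mol/L

Species balance: V dC/dt = Q C_in − Q C − k V C.
This is linear with rate a = Q/V + k = 0.0620636 min⁻¹.
C_ss = Q C_in/(Q + kV) = 1.15030 mol/L; C(t) = C_ss + (C₀ − C_ss) e^(−a t).
C(23.25) = 1.15030 + (-1.15030)·e^(−0.0620636·23.25) = 1.15030 + (-1.15030)·0.236223 = 0.878576 mol/L.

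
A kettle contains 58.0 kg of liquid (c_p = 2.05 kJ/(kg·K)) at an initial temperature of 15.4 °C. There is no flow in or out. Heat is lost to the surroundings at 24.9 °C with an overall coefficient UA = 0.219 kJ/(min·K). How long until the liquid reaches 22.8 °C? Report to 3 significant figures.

819 min

Lumped-capacitance energy balance: M c_p dT/dt = UA(T_amb − T).
τ = M c_p/UA = 542.92 min; T_ss = T_amb = 24.900 °C.
T(t) = T_ss + (T₀ − T_ss)e^(−t/τ); set T = 22.8:
t = −τ ln[(T − T_ss)/(T₀ − T_ss)] = −542.92 · ln(0.22105) = 819.46 min.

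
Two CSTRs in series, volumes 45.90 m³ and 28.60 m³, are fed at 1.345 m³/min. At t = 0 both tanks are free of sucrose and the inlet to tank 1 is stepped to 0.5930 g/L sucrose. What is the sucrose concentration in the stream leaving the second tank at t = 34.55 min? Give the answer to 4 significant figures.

Each tank obeys Vᵢ dCᵢ/dt = Q(Cᵢ₋₁ − Cᵢ), so τᵢ = Vᵢ/Q.
τ₁ = 45.90/1.345 = 34.1264 min; τ₂ = 28.60/1.345 = 21.2639 min.
Tank 1: C₁ = C_in(1 − e^(−t/τ₁)). Tank 2 (τ₁ ≠ τ₂): C₂ = C_in[1 − (τ₁ e^(−t/τ₁) − τ₂ e^(−t/τ₂))/(τ₁ − τ₂)].
At t = 34.55: e^(−t/τ₁) = 0.363341, e^(−t/τ₂) = 0.196948.
C₂ = 0.5930·[1 − (34.1264·0.363341 − 21.2639·0.196948)/(12.8625)] = 0.5930·0.361581 = 0.214417 g/L.

0.2144 g/L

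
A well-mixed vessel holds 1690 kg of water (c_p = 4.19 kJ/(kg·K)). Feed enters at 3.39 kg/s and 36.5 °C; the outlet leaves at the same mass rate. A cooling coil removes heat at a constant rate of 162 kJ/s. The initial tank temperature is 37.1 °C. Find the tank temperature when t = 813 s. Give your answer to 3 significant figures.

27.4 °C

Unsteady energy balance on the tank contents: M c_p dT/dt = ṁ c_p (T_in − T) − 162.
τ = M/ṁ = 498.53 s; T_ss = T_in − Q̇/(ṁ c_p) = 36.5 − 162/(3.39·4.19) = 25.095 °C.
Solution: T(t) = T_ss + (T₀ − T_ss) e^(−t/τ).
T(813) = 25.095 + (12.005)·e^(−813/498.53) = 25.095 + (12.005)·0.19577 = 27.445 °C.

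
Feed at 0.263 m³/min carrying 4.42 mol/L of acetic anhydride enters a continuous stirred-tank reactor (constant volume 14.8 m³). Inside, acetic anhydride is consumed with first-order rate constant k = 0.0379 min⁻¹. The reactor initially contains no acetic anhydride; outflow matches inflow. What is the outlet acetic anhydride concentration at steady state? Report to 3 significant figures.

1.41 mol/L

Accumulation = in − out − consumed: V dC/dt = Q C_in − Q C − k V C.
At steady state: 0 = Q C_in − (Q + kV) C_ss, so C_ss = Q C_in/(Q + kV).
C_ss = 0.263·4.42/(0.263 + 0.0379·14.8) = 1.1625/0.82392 = 1.4109 mol/L.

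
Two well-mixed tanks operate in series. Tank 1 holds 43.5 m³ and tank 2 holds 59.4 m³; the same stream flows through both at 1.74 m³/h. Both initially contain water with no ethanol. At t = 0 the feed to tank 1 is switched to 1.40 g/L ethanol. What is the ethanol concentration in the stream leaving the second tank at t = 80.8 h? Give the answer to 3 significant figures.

Time constants: τᵢ = Vᵢ/Q for each well-mixed tank.
τ₁ = 43.5/1.74 = 25.000 h; τ₂ = 59.4/1.74 = 34.138 h.
Tank 1: C₁ = C_in(1 − e^(−t/τ₁)). Tank 2 (τ₁ ≠ τ₂): C₂ = C_in[1 − (τ₁ e^(−t/τ₁) − τ₂ e^(−t/τ₂))/(τ₁ − τ₂)].
At t = 80.8: e^(−t/τ₁) = 0.039478, e^(−t/τ₂) = 0.093774.
C₂ = 1.40·[1 − (25.000·0.039478 − 34.138·0.093774)/(-9.1379)] = 1.40·0.75768 = 1.0608 g/L.

1.06 g/L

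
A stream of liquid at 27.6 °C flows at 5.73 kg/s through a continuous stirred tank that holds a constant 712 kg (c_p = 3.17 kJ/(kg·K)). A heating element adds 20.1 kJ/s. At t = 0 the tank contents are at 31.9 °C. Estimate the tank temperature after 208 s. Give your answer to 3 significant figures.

Energy balance: M c_p dT/dt = ṁ c_p (T_in − T) + 20.1.
τ = M/ṁ = 124.26 s; T_ss = T_in + Q̇/(ṁ c_p) = 27.6 + 20.1/(5.73·3.17) = 28.707 °C.
Integrating: T(t) = T_ss + (T₀ − T_ss) e^(−t/τ).
T(208) = 28.707 + (3.1934)·e^(−208/124.26) = 28.707 + (3.1934)·0.18751 = 29.305 °C.

29.3 °C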